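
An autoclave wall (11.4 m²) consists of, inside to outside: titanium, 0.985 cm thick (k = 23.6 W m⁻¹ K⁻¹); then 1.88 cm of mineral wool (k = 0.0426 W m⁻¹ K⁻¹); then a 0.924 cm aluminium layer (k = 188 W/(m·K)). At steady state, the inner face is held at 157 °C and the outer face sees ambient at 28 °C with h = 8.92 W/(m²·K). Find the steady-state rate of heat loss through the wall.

Series thermal resistances, inner to outer:
  R_titanium = L/(kA) = 0.00985/(23.6·11.4) = 3.661×10^-5 K/W
  R_mineral wool = L/(kA) = 0.0188/(0.0426·11.4) = 0.03871 K/W
  R_aluminium = L/(kA) = 0.00924/(188·11.4) = 4.311×10^-6 K/W
  R_conv,out = 1/(hA) = 1/(8.92·11.4) = 0.009834 K/W
ΣR = 3.661×10^-5 + 0.03871 + 4.311×10^-6 + 0.009834 = 0.04858 K/W
Q = ΔT/ΣR = (157 °C − 28 °C)/0.04858 = 2660 W

Q = 2.66 kW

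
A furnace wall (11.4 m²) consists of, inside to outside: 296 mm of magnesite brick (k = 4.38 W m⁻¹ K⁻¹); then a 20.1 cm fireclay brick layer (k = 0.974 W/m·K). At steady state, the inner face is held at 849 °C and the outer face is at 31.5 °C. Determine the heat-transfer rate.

Q = 34.0 kW

Treat each layer as a resistance in series:
  R_magnesite brick = L/(kA) = 0.296/(4.38·11.4) = 0.005928 K/W
  R_fireclay brick = L/(kA) = 0.201/(0.974·11.4) = 0.01810 K/W
ΣR = 0.005928 + 0.01810 = 0.02403 K/W
Q = ΔT/ΣR = (849 °C − 31.5 °C)/0.02403 = 34000 W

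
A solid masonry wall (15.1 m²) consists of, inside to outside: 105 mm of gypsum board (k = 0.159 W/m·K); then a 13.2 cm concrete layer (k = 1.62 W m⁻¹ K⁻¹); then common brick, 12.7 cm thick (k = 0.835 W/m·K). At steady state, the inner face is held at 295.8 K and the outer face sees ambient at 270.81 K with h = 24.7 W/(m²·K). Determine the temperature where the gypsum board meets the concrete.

Series thermal resistances, inner to outer:
  R_gypsum board = L/(kA) = 0.105/(0.159·15.1) = 0.04373 K/W
  R_concrete = L/(kA) = 0.132/(1.62·15.1) = 0.005396 K/W
  R_common brick = L/(kA) = 0.127/(0.835·15.1) = 0.01007 K/W
  R_conv,out = 1/(hA) = 1/(24.7·15.1) = 0.002681 K/W
ΣR = 0.04373 + 0.005396 + 0.01007 + 0.002681 = 0.06188 K/W
Q = ΔT/ΣR = (295.8 K − 270.81 K)/0.06188 = 403.8 W
From the inner boundary to the gypsum board/concrete interface, ΣR_partial = 0.04373 K/W.
T_interface = T_in − Q·ΣR_partial = 295.8 K − (403.8)(0.04373) = 278.14 K

T = 278.14 K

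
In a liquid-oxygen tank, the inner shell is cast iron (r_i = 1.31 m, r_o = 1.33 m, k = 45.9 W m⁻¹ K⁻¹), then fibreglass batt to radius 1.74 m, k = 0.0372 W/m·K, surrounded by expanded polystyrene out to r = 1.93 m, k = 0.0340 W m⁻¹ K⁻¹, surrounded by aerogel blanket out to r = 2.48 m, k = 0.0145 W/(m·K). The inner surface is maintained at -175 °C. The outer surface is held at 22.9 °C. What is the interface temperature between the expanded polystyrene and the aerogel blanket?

Resistance network (inner→outer):
  R_cast iron = (1/1.31 − 1/1.33)/(4πk) = 0.01148/(4π·45.9) = 1.990×10^-5 K/W
  R_fibreglass batt = (1/1.33 − 1/1.74)/(4πk) = 0.1772/(4π·0.0372) = 0.3790 K/W
  R_expanded polystyrene = (1/1.74 − 1/1.93)/(4πk) = 0.05658/(4π·0.0340) = 0.1324 K/W
  R_aerogel blanket = (1/1.93 − 1/2.48)/(4πk) = 0.1149/(4π·0.0145) = 0.6306 K/W
ΣR = 1.990×10^-5 + 0.3790 + 0.1324 + 0.6306 = 1.142 K/W
Q = ΔT/ΣR = (-175 °C − 22.9 °C)/1.142 = -173.3 W
From the inner boundary to the expanded polystyrene/aerogel blanket interface, ΣR_partial = 0.5114 K/W.
T_interface = T_in − Q·ΣR_partial = -175 °C − (-173.3)(0.5114) = -86.4 °C

T = -86.4 °C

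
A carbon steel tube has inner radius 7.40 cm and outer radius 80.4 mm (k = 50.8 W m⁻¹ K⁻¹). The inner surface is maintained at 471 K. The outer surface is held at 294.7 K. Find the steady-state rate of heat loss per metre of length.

Q' = 6.78×10^5 W/m

Q' = 2πk·ΔT/ln(r₂/r₁) = 2π × 50.8 × 176.3 / ln(0.0804/0.0740) = 6.78×10^5 W/m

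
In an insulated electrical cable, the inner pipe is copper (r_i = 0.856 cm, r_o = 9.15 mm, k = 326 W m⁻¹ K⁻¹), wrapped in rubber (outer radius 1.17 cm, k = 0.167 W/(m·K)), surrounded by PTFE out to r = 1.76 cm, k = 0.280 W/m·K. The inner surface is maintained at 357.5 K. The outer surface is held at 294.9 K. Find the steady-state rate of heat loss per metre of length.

Q' = 134 W/m

Resistance network (inner→outer):
  R'_copper = ln(0.00915/0.00856)/(2πk) = 0.06665/(2π·326) = 3.254×10^-5 m·K/W
  R'_rubber = ln(0.0117/0.00915)/(2πk) = 0.2458/(2π·0.167) = 0.2343 m·K/W
  R'_PTFE = ln(0.0176/0.0117)/(2πk) = 0.4083/(2π·0.280) = 0.2321 m·K/W
ΣR = 3.254×10^-5 + 0.2343 + 0.2321 = 0.4664 m·K/W
Q' = ΔT/ΣR = (357.5 K − 294.9 K)/0.4664 = 134 W/m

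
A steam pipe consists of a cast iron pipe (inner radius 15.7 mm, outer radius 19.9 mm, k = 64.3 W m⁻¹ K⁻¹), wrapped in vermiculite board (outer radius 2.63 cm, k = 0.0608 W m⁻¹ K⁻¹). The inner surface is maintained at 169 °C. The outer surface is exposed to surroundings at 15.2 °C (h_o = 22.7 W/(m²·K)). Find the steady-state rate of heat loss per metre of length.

Q' = 154 W/m

Series thermal resistances, inner to outer:
  R'_cast iron = ln(0.0199/0.0157)/(2πk) = 0.2371/(2π·64.3) = 5.868×10^-4 m·K/W
  R'_vermiculite board = ln(0.0263/0.0199)/(2πk) = 0.2788/(2π·0.0608) = 0.7299 m·K/W
  R'_conv,out = 1/(2πr h) = 1/(2π·0.0263·22.7) = 0.2666 m·K/W
ΣR = 5.868×10^-4 + 0.7299 + 0.2666 = 0.9971 m·K/W
Q' = ΔT/ΣR = (169 °C − 15.2 °C)/0.9971 = 154 W/m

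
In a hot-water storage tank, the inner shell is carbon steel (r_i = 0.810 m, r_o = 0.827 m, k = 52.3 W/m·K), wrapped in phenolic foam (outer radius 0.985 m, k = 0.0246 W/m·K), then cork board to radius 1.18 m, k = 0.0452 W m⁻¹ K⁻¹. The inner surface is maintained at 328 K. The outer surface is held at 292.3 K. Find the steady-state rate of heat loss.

Q = 38.7 W

Treat each layer as a resistance in series:
  R_carbon steel = (1/0.810 − 1/0.827)/(4πk) = 0.02538/(4π·52.3) = 3.861×10^-5 K/W
  R_phenolic foam = (1/0.827 − 1/0.985)/(4πk) = 0.1940/(4π·0.0246) = 0.6274 K/W
  R_cork board = (1/0.985 − 1/1.18)/(4πk) = 0.1678/(4π·0.0452) = 0.2954 K/W
ΣR = 3.861×10^-5 + 0.6274 + 0.2954 = 0.9228 K/W
Q = ΔT/ΣR = (328 K − 292.3 K)/0.9228 = 38.7 W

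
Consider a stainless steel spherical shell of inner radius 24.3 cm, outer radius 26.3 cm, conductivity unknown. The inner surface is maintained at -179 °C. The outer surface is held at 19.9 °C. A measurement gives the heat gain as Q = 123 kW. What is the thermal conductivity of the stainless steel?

ΣR = ΔT/Q = |-179 − 19.9|/1.23×10^5 = 0.001617 K/W
(1/r₁−1/r₂)/(4πk) = 0.001617 ⇒ k = 0.3129/(4π·0.001617) = 15.4 W/m·K

k = 15.4 W/m·K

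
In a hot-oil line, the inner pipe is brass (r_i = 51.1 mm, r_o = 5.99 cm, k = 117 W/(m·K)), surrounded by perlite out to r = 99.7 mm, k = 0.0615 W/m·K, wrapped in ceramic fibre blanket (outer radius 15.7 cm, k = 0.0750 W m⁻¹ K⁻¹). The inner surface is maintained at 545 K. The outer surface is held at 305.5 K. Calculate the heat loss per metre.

Q' = 105 W/m

Treat each layer as a resistance in series:
  R'_brass = ln(0.0599/0.0511)/(2πk) = 0.1589/(2π·117) = 2.161×10^-4 m·K/W
  R'_perlite = ln(0.0997/0.0599)/(2πk) = 0.5095/(2π·0.0615) = 1.318 m·K/W
  R'_ceramic fibre blanket = ln(0.157/0.0997)/(2πk) = 0.4541/(2π·0.0750) = 0.9636 m·K/W
ΣR = 2.161×10^-4 + 1.318 + 0.9636 = 2.282 m·K/W
Q' = ΔT/ΣR = (545 K − 305.5 K)/2.282 = 105 W/m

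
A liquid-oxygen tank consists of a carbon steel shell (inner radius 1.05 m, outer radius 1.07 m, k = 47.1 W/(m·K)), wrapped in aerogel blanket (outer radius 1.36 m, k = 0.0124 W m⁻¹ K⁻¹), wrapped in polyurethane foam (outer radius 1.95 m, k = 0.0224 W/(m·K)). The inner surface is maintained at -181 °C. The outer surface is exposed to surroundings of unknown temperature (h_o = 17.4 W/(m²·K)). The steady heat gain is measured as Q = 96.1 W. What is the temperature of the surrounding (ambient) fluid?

T_out = 18.0 °C

Series resistances:
  R_carbon steel = (1/1.05 − 1/1.07)/(4πk) = 0.01780/(4π·47.1) = 3.008×10^-5 K/W
  R_aerogel blanket = (1/1.07 − 1/1.36)/(4πk) = 0.1993/(4π·0.0124) = 1.279 K/W
  R_polyurethane foam = (1/1.36 − 1/1.95)/(4πk) = 0.2225/(4π·0.0224) = 0.7904 K/W
  R_conv,out = 1/(4πr²h) = 1/(4π·1.95²·17.4) = 0.001203 K/W
ΣR = 2.071 K/W
ΔT = Q·ΣR = 96.1 × 2.071 = 199.0 K
Heat flows inward, so T_out = T_in + ΔT = -181 + 199.0 = 18.0 °C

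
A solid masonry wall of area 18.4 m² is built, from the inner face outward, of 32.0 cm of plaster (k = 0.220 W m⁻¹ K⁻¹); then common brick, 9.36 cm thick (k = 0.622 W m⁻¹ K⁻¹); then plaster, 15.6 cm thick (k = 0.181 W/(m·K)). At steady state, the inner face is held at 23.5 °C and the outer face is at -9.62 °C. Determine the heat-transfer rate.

Q = 247 W

Resistance network (inner→outer):
  R_plaster = L/(kA) = 0.320/(0.220·18.4) = 0.07905 K/W
  R_common brick = L/(kA) = 0.0936/(0.622·18.4) = 0.008178 K/W
  R_plaster = L/(kA) = 0.156/(0.181·18.4) = 0.04684 K/W
ΣR = 0.07905 + 0.008178 + 0.04684 = 0.1341 K/W
Q = ΔT/ΣR = (23.5 °C − -9.62 °C)/0.1341 = 247 W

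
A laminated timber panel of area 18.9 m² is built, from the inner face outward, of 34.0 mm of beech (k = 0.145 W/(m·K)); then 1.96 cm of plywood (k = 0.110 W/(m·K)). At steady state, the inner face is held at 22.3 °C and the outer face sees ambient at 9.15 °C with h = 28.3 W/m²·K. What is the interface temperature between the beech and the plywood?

T = 15.4 °C

Series thermal resistances, inner to outer:
  R_beech = L/(kA) = 0.0340/(0.145·18.9) = 0.01241 K/W
  R_plywood = L/(kA) = 0.0196/(0.110·18.9) = 0.009428 K/W
  R_conv,out = 1/(hA) = 1/(28.3·18.9) = 0.001870 K/W
ΣR = 0.01241 + 0.009428 + 0.001870 = 0.02371 K/W
Q = ΔT/ΣR = (22.3 °C − 9.15 °C)/0.02371 = 554.6 W
From the inner boundary to the beech/plywood interface, ΣR_partial = 0.01241 K/W.
T_interface = T_in − Q·ΣR_partial = 22.3 °C − (554.6)(0.01241) = 15.4 °C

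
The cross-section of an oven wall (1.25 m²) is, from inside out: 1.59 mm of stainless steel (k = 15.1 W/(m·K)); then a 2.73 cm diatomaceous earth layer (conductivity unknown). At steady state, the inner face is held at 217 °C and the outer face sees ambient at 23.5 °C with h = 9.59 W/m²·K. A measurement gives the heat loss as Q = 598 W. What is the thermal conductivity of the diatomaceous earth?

k = 0.0910 W/m·K

ΣR = ΔT/Q = |217 − 23.5|/598 = 0.3236 K/W
Known resistances:
  R_stainless steel = L/(kA) = 0.00159/(15.1·1.25) = 8.424×10^-5 K/W
  R_conv,out = 1/(hA) = 1/(9.59·1.25) = 0.08342 K/W
R_diatomaceous earth = ΣR − ΣR_known = 0.3236 − 0.08350 = 0.2401 K/W
L/(kA) = 0.2401 ⇒ k = 0.0273/(0.2401·1.25) = 0.0910 W/m·K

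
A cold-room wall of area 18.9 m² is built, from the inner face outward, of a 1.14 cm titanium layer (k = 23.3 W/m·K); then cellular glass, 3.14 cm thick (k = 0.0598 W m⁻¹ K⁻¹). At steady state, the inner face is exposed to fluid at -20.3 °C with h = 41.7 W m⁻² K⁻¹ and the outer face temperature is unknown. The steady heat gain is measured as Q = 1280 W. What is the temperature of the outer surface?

T_out = 16.9 °C

Series resistances:
  R_conv,in = 1/(hA) = 1/(41.7·18.9) = 0.001269 K/W
  R_titanium = L/(kA) = 0.0114/(23.3·18.9) = 2.589×10^-5 K/W
  R_cellular glass = L/(kA) = 0.0314/(0.0598·18.9) = 0.02778 K/W
ΣR = 0.02908 K/W
ΔT = Q·ΣR = 1280 × 0.02908 = 37.22 K
Heat flows inward, so T_out = T_in + ΔT = -20.3 + 37.22 = 16.9 °C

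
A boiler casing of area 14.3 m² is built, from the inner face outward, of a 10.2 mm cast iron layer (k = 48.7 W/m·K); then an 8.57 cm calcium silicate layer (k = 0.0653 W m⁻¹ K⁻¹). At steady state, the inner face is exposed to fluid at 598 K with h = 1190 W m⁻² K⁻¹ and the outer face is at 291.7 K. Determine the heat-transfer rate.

Q = 3330 W

Treat each layer as a resistance in series:
  R_conv,in = 1/(hA) = 1/(1190·14.3) = 5.876×10^-5 K/W
  R_cast iron = L/(kA) = 0.0102/(48.7·14.3) = 1.465×10^-5 K/W
  R_calcium silicate = L/(kA) = 0.0857/(0.0653·14.3) = 0.09178 K/W
ΣR = 5.876×10^-5 + 1.465×10^-5 + 0.09178 = 0.09185 K/W
Q = ΔT/ΣR = (598 K − 291.7 K)/0.09185 = 3330 W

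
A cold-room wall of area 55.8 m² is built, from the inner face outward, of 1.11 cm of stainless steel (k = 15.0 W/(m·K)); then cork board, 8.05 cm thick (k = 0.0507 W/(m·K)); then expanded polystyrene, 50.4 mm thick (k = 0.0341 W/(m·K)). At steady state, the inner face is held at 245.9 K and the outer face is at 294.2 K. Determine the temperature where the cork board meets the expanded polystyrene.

T = 270.92 K

Treat each layer as a resistance in series:
  R_stainless steel = L/(kA) = 0.0111/(15.0·55.8) = 1.326×10^-5 K/W
  R_cork board = L/(kA) = 0.0805/(0.0507·55.8) = 0.02845 K/W
  R_expanded polystyrene = L/(kA) = 0.0504/(0.0341·55.8) = 0.02649 K/W
ΣR = 1.326×10^-5 + 0.02845 + 0.02649 = 0.05495 K/W
Q = ΔT/ΣR = (245.9 K − 294.2 K)/0.05495 = -879.0 W
From the inner boundary to the cork board/expanded polystyrene interface, ΣR_partial = 0.02846 K/W.
T_interface = T_in − Q·ΣR_partial = 245.9 K − (-879.0)(0.02846) = 270.92 K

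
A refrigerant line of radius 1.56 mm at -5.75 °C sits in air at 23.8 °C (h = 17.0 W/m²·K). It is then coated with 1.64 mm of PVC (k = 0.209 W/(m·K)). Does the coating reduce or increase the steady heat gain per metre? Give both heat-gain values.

Critical radius for a cylinder: r_cr = k/h = 0.0123 m = 1.23 cm.
Outer radius after coating: r₂ = 0.00156 + 0.00164 = 0.00320 m.
Since r₁ < r_cr and r₂ ≤ r_cr, the coating moves toward the maximum at r_cr — heat gain rises.
Bare: R = 1/(2πr₁h) = 6.001 m·K/W; Q = 29.55/6.001 = 4.92 W/m.
Coated: R = R_cond + R_conv = 3.473 m·K/W; Q = 29.55/3.473 = 8.51 W/m.

increases: 4.92 → 8.51 W/m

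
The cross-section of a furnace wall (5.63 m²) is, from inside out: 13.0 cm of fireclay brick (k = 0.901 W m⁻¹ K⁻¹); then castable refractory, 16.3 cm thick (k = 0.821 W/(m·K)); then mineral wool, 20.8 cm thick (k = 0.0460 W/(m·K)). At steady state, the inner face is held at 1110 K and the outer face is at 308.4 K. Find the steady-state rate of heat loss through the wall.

Resistance network (inner→outer):
  R_fireclay brick = L/(kA) = 0.130/(0.901·5.63) = 0.02563 K/W
  R_castable refractory = L/(kA) = 0.163/(0.821·5.63) = 0.03526 K/W
  R_mineral wool = L/(kA) = 0.208/(0.0460·5.63) = 0.8032 K/W
ΣR = 0.02563 + 0.03526 + 0.8032 = 0.8641 K/W
Q = ΔT/ΣR = (1110 K − 308.4 K)/0.8641 = 928 W

Q = 928 W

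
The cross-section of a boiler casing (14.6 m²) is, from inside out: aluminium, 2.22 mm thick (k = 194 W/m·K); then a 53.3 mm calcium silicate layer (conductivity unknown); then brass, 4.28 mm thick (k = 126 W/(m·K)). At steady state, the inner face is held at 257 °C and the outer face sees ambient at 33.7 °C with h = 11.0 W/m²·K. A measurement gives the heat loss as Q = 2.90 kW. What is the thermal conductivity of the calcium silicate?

ΣR = ΔT/Q = |257 − 33.7|/2900 = 0.07700 K/W
Known resistances:
  R_aluminium = L/(kA) = 0.00222/(194·14.6) = 7.838×10^-7 K/W
  R_brass = L/(kA) = 0.00428/(126·14.6) = 2.327×10^-6 K/W
  R_conv,out = 1/(hA) = 1/(11.0·14.6) = 0.006227 K/W
R_calcium silicate = ΣR − ΣR_known = 0.07700 − 0.006230 = 0.07077 K/W
L/(kA) = 0.07077 ⇒ k = 0.0533/(0.07077·14.6) = 0.0516 W/m·K

k = 0.0516 W/m·K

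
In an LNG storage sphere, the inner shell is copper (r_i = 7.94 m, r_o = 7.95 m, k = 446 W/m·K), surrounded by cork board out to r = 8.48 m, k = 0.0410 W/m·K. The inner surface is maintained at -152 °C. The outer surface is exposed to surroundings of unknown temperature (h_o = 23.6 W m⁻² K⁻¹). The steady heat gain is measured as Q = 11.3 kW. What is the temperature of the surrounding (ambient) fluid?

T_out = 21.0 °C

Sum the resistances:
  R_copper = (1/7.94 − 1/7.95)/(4πk) = 1.584×10^-4/(4π·446) = 2.827×10^-8 K/W
  R_cork board = (1/7.95 − 1/8.48)/(4πk) = 0.007862/(4π·0.0410) = 0.01526 K/W
  R_conv,out = 1/(4πr²h) = 1/(4π·8.48²·23.6) = 4.689×10^-5 K/W
ΣR = 0.01531 K/W
ΔT = Q·ΣR = 11300 × 0.01531 = 173.0 K
Heat flows inward, so T_out = T_in + ΔT = -152 + 173.0 = 21.0 °C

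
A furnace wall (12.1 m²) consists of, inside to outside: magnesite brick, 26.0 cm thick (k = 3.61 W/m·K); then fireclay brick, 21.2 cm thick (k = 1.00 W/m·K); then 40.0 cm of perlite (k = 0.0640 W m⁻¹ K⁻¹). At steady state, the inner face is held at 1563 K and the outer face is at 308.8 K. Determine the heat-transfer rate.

Resistance network (inner→outer):
  R_magnesite brick = L/(kA) = 0.260/(3.61·12.1) = 0.005952 K/W
  R_fireclay brick = L/(kA) = 0.212/(1.00·12.1) = 0.01752 K/W
  R_perlite = L/(kA) = 0.400/(0.0640·12.1) = 0.5165 K/W
ΣR = 0.005952 + 0.01752 + 0.5165 = 0.5400 K/W
Q = ΔT/ΣR = (1563 K − 308.8 K)/0.5400 = 2320 W

Q = 2320 W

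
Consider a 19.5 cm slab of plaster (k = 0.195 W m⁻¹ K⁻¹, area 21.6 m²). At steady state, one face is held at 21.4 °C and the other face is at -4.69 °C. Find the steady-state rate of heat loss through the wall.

Q = 564 W

Q = kA·ΔT/L = 0.195 × 21.6 × |21.4 °C − -4.69 °C| / 0.195 = 564 W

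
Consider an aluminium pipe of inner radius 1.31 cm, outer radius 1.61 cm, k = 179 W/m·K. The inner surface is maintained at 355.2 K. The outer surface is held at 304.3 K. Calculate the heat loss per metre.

Q' = 2πk·ΔT/ln(r₂/r₁) = 2π × 179 × 50.9 / ln(0.0161/0.0131) = 2.78×10^5 W/m

Q' = 278 kW/m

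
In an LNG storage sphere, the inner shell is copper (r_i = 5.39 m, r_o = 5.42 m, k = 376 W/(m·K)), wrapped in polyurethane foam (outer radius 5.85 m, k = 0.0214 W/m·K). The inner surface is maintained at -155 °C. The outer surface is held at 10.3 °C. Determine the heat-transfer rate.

Treat each layer as a resistance in series:
  R_copper = (1/5.39 − 1/5.42)/(4πk) = 0.001027/(4π·376) = 2.173×10^-7 K/W
  R_polyurethane foam = (1/5.42 − 1/5.85)/(4πk) = 0.01356/(4π·0.0214) = 0.05043 K/W
ΣR = 2.173×10^-7 + 0.05043 = 0.05043 K/W
Q = ΔT/ΣR = (-155 °C − 10.3 °C)/0.05043 = -3280 W
(Negative Q ⇒ heat flows inward; heat gain = 3280 W.)

Q = 3280 W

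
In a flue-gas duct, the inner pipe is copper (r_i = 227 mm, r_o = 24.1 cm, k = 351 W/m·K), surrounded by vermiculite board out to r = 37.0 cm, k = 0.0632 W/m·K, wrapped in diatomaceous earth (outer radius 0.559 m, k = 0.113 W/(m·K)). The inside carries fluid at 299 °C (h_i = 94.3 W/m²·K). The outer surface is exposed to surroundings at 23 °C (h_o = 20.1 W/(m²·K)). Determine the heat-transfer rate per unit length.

Resistance network (inner→outer):
  R'_conv,in = 1/(2πr h) = 1/(2π·0.227·94.3) = 0.007435 m·K/W
  R'_copper = ln(0.241/0.227)/(2πk) = 0.05985/(2π·351) = 2.714×10^-5 m·K/W
  R'_vermiculite board = ln(0.370/0.241)/(2πk) = 0.4287/(2π·0.0632) = 1.080 m·K/W
  R'_diatomaceous earth = ln(0.559/0.370)/(2πk) = 0.4126/(2π·0.113) = 0.5812 m·K/W
  R'_conv,out = 1/(2πr h) = 1/(2π·0.559·20.1) = 0.01416 m·K/W
ΣR = 0.007435 + 2.714×10^-5 + 1.080 + 0.5812 + 0.01416 = 1.683 m·K/W
Q' = ΔT/ΣR = (299 °C − 23 °C)/1.683 = 164 W/m

Q' = 164 W/m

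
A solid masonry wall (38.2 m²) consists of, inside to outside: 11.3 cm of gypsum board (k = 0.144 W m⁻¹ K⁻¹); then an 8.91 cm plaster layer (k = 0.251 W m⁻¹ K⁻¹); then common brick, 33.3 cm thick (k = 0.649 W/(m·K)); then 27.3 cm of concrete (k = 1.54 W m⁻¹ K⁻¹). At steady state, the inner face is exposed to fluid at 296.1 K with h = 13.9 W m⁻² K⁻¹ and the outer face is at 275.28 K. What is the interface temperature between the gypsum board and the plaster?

T = 286.7 K

Treat each layer as a resistance in series:
  R_conv,in = 1/(hA) = 1/(13.9·38.2) = 0.001883 K/W
  R_gypsum board = L/(kA) = 0.113/(0.144·38.2) = 0.02054 K/W
  R_plaster = L/(kA) = 0.0891/(0.251·38.2) = 0.009293 K/W
  R_common brick = L/(kA) = 0.333/(0.649·38.2) = 0.01343 K/W
  R_concrete = L/(kA) = 0.273/(1.54·38.2) = 0.004641 K/W
ΣR = 0.001883 + 0.02054 + 0.009293 + 0.01343 + 0.004641 = 0.04979 K/W
Q = ΔT/ΣR = (296.1 K − 275.28 K)/0.04979 = 418.2 W
From the inner boundary to the gypsum board/plaster interface, ΣR_partial = 0.02242 K/W.
T_interface = T_in − Q·ΣR_partial = 296.1 K − (418.2)(0.02242) = 286.7 K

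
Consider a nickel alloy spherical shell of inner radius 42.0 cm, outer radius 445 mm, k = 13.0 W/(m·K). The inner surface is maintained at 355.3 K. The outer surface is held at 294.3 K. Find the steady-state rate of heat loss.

Q = 74.5 kW

Q = 4πk·ΔT/(1/r₁ − 1/r₂) = 4π × 13.0 × 61 / (1/0.420 − 1/0.445) = 74500 W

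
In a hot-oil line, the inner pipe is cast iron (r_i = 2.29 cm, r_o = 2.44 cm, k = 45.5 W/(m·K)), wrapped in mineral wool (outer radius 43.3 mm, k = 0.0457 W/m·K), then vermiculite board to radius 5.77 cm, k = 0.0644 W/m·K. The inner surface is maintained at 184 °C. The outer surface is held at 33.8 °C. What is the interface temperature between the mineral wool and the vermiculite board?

T = 73.2 °C

Treat each layer as a resistance in series:
  R'_cast iron = ln(0.0244/0.0229)/(2πk) = 0.06345/(2π·45.5) = 2.219×10^-4 m·K/W
  R'_mineral wool = ln(0.0433/0.0244)/(2πk) = 0.5736/(2π·0.0457) = 1.998 m·K/W
  R'_vermiculite board = ln(0.0577/0.0433)/(2πk) = 0.2871/(2π·0.0644) = 0.7095 m·K/W
ΣR = 2.219×10^-4 + 1.998 + 0.7095 = 2.708 m·K/W
Q' = ΔT/ΣR = (184 °C − 33.8 °C)/2.708 = 55.47 W/m
From the inner boundary to the mineral wool/vermiculite board interface, ΣR_partial = 1.998 m·K/W.
T_interface = T_in − Q'·ΣR_partial = 184 °C − (55.47)(1.998) = 73.2 °C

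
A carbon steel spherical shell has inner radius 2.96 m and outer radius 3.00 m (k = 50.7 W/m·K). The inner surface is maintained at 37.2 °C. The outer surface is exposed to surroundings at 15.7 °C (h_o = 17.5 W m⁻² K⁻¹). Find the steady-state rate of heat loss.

Treat each layer as a resistance in series:
  R_carbon steel = (1/2.96 − 1/3.00)/(4πk) = 0.004505/(4π·50.7) = 7.070×10^-6 K/W
  R_conv,out = 1/(4πr²h) = 1/(4π·3.00²·17.5) = 5.053×10^-4 K/W
ΣR = 7.070×10^-6 + 5.053×10^-4 = 5.124×10^-4 K/W
Q = ΔT/ΣR = (37.2 °C − 15.7 °C)/5.124×10^-4 = 42000 W

Q = 42000 W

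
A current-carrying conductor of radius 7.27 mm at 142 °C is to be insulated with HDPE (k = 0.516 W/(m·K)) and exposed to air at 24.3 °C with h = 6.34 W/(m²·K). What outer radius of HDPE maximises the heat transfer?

For a cylinder, r_cr = k_ins/h = 0.516/6.34 = 0.0814 m = 8.14 cm

r_cr = 8.14 cm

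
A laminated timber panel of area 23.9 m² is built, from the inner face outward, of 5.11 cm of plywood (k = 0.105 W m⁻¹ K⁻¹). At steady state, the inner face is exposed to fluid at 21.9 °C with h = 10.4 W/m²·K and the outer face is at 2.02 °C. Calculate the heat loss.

Q = 815 W

Resistance network (inner→outer):
  R_conv,in = 1/(hA) = 1/(10.4·23.9) = 0.004023 K/W
  R_plywood = L/(kA) = 0.0511/(0.105·23.9) = 0.02036 K/W
ΣR = 0.004023 + 0.02036 = 0.02438 K/W
Q = ΔT/ΣR = (21.9 °C − 2.02 °C)/0.02438 = 815 W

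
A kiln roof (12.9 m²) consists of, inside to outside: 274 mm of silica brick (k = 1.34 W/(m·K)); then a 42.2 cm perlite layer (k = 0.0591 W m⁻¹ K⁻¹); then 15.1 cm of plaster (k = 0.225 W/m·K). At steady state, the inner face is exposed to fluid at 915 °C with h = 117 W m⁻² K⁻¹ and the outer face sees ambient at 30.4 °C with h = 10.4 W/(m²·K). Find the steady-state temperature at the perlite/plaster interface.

T = 114 °C

Treat each layer as a resistance in series:
  R_conv,in = 1/(hA) = 1/(117·12.9) = 6.626×10^-4 K/W
  R_silica brick = L/(kA) = 0.274/(1.34·12.9) = 0.01585 K/W
  R_perlite = L/(kA) = 0.422/(0.0591·12.9) = 0.5535 K/W
  R_plaster = L/(kA) = 0.151/(0.225·12.9) = 0.05202 K/W
  R_conv,out = 1/(hA) = 1/(10.4·12.9) = 0.007454 K/W
ΣR = 6.626×10^-4 + 0.01585 + 0.5535 + 0.05202 + 0.007454 = 0.6295 K/W
Q = ΔT/ΣR = (915 °C − 30.4 °C)/0.6295 = 1405 W
From the inner boundary to the perlite/plaster interface, ΣR_partial = 0.5700 K/W.
T_interface = T_in − Q·ΣR_partial = 915 °C − (1405)(0.5700) = 114 °C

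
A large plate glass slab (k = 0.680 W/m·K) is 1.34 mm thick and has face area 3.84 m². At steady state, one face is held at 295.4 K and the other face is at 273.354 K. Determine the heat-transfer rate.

Q = 43.0 kW

Q = kA·ΔT/L = 0.680 × 3.84 × |295.4 K − 273.354 K| / 0.00134 = 43000 W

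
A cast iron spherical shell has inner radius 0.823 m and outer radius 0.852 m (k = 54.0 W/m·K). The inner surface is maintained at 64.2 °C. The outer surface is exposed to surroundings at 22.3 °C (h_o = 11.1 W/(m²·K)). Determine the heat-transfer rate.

Q = 4.22 kW

Treat each layer as a resistance in series:
  R_cast iron = (1/0.823 − 1/0.852)/(4πk) = 0.04136/(4π·54.0) = 6.095×10^-5 K/W
  R_conv,out = 1/(4πr²h) = 1/(4π·0.852²·11.1) = 0.009876 K/W
ΣR = 6.095×10^-5 + 0.009876 = 0.009937 K/W
Q = ΔT/ΣR = (64.2 °C − 22.3 °C)/0.009937 = 4220 W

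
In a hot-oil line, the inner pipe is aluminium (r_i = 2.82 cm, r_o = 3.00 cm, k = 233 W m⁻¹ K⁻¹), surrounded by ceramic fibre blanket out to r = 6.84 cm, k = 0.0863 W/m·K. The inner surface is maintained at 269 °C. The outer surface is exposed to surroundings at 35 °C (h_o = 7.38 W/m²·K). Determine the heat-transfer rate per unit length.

Series thermal resistances, inner to outer:
  R'_aluminium = ln(0.0300/0.0282)/(2πk) = 0.06188/(2π·233) = 4.227×10^-5 m·K/W
  R'_ceramic fibre blanket = ln(0.0684/0.0300)/(2πk) = 0.8242/(2π·0.0863) = 1.520 m·K/W
  R'_conv,out = 1/(2πr h) = 1/(2π·0.0684·7.38) = 0.3153 m·K/W
ΣR = 4.227×10^-5 + 1.520 + 0.3153 = 1.835 m·K/W
Q' = ΔT/ΣR = (269 °C − 35 °C)/1.835 = 128 W/m

Q' = 128 W/m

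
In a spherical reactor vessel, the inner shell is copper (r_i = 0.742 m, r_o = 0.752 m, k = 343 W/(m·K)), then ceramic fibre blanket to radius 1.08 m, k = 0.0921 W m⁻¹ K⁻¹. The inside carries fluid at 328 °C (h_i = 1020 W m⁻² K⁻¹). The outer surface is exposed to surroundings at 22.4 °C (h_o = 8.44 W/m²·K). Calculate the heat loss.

Treat each layer as a resistance in series:
  R_conv,in = 1/(4πr²h) = 1/(4π·0.742²·1020) = 1.417×10^-4 K/W
  R_copper = (1/0.742 − 1/0.752)/(4πk) = 0.01792/(4π·343) = 4.158×10^-6 K/W
  R_ceramic fibre blanket = (1/0.752 − 1/1.08)/(4πk) = 0.4039/(4π·0.0921) = 0.3489 K/W
  R_conv,out = 1/(4πr²h) = 1/(4π·1.08²·8.44) = 0.008084 K/W
ΣR = 1.417×10^-4 + 4.158×10^-6 + 0.3489 + 0.008084 = 0.3571 K/W
Q = ΔT/ΣR = (328 °C − 22.4 °C)/0.3571 = 856 W

Q = 856 W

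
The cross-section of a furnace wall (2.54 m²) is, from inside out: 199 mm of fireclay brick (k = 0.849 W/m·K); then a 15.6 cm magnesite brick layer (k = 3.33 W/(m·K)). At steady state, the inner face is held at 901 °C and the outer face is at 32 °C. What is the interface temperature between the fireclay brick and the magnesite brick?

Resistance network (inner→outer):
  R_fireclay brick = L/(kA) = 0.199/(0.849·2.54) = 0.09228 K/W
  R_magnesite brick = L/(kA) = 0.156/(3.33·2.54) = 0.01844 K/W
ΣR = 0.09228 + 0.01844 = 0.1107 K/W
Q = ΔT/ΣR = (901 °C − 32 °C)/0.1107 = 7850 W
From the inner boundary to the fireclay brick/magnesite brick interface, ΣR_partial = 0.09228 K/W.
T_interface = T_in − Q·ΣR_partial = 901 °C − (7850)(0.09228) = 177 °C

T = 177 °C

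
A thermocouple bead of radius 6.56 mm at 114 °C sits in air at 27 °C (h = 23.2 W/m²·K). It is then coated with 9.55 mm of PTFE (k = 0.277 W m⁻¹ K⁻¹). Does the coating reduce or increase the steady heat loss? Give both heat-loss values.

increases: 1.09 → 2.22 W

Critical radius for a sphere: r_cr = 2k/h = 0.0239 m = 2.39 cm.
Outer radius after coating: r₂ = 0.00656 + 0.00955 = 0.01611 m.
Since r₁ < r_cr and r₂ ≤ r_cr, the coating moves toward the maximum at r_cr — heat loss rises.
Bare: R = 1/(4πr₁²h) = 79.71 K/W; Q = 87/79.71 = 1.09 W.
Coated: R = R_cond + R_conv = 39.18 K/W; Q = 87/39.18 = 2.22 W.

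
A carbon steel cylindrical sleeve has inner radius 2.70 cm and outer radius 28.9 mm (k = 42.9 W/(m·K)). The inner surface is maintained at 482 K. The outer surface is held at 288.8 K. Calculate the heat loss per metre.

Q' = 2πk·ΔT/ln(r₂/r₁) = 2π × 42.9 × 193.2 / ln(0.0289/0.0270) = 7.66×10^5 W/m

Q' = 766 kW/m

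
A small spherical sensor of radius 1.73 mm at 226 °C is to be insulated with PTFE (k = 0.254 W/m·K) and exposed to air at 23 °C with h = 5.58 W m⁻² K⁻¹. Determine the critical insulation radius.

r_cr = 9.10 cm

For a sphere, r_cr = 2k_ins/h = 2·0.254/5.58 = 0.0910 m = 9.10 cm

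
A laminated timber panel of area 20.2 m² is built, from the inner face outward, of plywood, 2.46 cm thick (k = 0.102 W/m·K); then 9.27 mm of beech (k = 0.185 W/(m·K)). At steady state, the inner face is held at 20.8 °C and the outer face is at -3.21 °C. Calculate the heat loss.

Q = 1670 W

Series thermal resistances, inner to outer:
  R_plywood = L/(kA) = 0.0246/(0.102·20.2) = 0.01194 K/W
  R_beech = L/(kA) = 0.00927/(0.185·20.2) = 0.002481 K/W
ΣR = 0.01194 + 0.002481 = 0.01442 K/W
Q = ΔT/ΣR = (20.8 °C − -3.21 °C)/0.01442 = 1670 W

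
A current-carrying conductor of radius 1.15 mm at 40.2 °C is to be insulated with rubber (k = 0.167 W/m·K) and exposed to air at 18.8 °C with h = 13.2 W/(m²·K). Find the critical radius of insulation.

For a cylinder, r_cr = k_ins/h = 0.167/13.2 = 0.0127 m = 1.27 cm

r_cr = 1.27 cm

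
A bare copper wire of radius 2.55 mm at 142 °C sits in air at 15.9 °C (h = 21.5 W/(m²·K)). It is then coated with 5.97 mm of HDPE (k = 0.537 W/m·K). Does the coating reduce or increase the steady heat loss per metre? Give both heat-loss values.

increases: 43.4 → 103 W/m

Critical radius for a cylinder: r_cr = k/h = 0.0250 m = 2.50 cm.
Outer radius after coating: r₂ = 0.00255 + 0.00597 = 0.00852 m.
Since r₁ < r_cr and r₂ ≤ r_cr, the coating moves toward the maximum at r_cr — heat loss rises.
Bare: R = 1/(2πr₁h) = 2.903 m·K/W; Q = 126.1/2.903 = 43.4 W/m.
Coated: R = R_cond + R_conv = 1.226 m·K/W; Q = 126.1/1.226 = 103 W/m.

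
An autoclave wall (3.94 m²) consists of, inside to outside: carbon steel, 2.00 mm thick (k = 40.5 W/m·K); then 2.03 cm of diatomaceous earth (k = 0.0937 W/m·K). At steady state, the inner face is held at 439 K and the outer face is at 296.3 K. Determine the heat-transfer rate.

Q = 2.59 kW

Series thermal resistances, inner to outer:
  R_carbon steel = L/(kA) = 0.00200/(40.5·3.94) = 1.253×10^-5 K/W
  R_diatomaceous earth = L/(kA) = 0.0203/(0.0937·3.94) = 0.05499 K/W
ΣR = 1.253×10^-5 + 0.05499 = 0.05500 K/W
Q = ΔT/ΣR = (439 K − 296.3 K)/0.05500 = 2590 W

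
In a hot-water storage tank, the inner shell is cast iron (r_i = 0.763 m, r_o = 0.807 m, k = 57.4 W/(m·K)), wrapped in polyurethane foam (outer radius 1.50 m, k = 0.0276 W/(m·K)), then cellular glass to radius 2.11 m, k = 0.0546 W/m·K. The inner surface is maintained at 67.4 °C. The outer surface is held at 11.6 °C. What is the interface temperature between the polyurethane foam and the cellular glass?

T = 19.7 °C

Resistance network (inner→outer):
  R_cast iron = (1/0.763 − 1/0.807)/(4πk) = 0.07146/(4π·57.4) = 9.907×10^-5 K/W
  R_polyurethane foam = (1/0.807 − 1/1.50)/(4πk) = 0.5725/(4π·0.0276) = 1.651 K/W
  R_cellular glass = (1/1.50 − 1/2.11)/(4πk) = 0.1927/(4π·0.0546) = 0.2809 K/W
ΣR = 9.907×10^-5 + 1.651 + 0.2809 = 1.932 K/W
Q = ΔT/ΣR = (67.4 °C − 11.6 °C)/1.932 = 28.88 W
From the inner boundary to the polyurethane foam/cellular glass interface, ΣR_partial = 1.651 K/W.
T_interface = T_in − Q·ΣR_partial = 67.4 °C − (28.88)(1.651) = 19.7 °C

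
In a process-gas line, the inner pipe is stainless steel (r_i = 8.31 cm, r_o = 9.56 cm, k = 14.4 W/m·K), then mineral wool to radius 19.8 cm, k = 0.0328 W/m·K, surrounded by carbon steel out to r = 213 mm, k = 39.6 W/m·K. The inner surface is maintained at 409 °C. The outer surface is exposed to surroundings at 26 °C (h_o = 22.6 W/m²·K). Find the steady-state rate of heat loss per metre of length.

Q' = 107 W/m

Resistance network (inner→outer):
  R'_stainless steel = ln(0.0956/0.0831)/(2πk) = 0.1401/(2π·14.4) = 0.001549 m·K/W
  R'_mineral wool = ln(0.198/0.0956)/(2πk) = 0.7281/(2π·0.0328) = 3.533 m·K/W
  R'_carbon steel = ln(0.213/0.198)/(2πk) = 0.07303/(2π·39.6) = 2.935×10^-4 m·K/W
  R'_conv,out = 1/(2πr h) = 1/(2π·0.213·22.6) = 0.03306 m·K/W
ΣR = 0.001549 + 3.533 + 2.935×10^-4 + 0.03306 = 3.568 m·K/W
Q' = ΔT/ΣR = (409 °C − 26 °C)/3.568 = 107 W/m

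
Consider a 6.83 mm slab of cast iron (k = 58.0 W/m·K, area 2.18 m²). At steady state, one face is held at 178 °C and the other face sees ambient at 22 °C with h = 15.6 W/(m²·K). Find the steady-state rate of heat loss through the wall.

Treat each layer as a resistance in series:
  R_cast iron = L/(kA) = 0.00683/(58.0·2.18) = 5.402×10^-5 K/W
  R_conv,out = 1/(hA) = 1/(15.6·2.18) = 0.02940 K/W
ΣR = 5.402×10^-5 + 0.02940 = 0.02945 K/W
Q = ΔT/ΣR = (178 °C − 22 °C)/0.02945 = 5300 W

Q = 5300 W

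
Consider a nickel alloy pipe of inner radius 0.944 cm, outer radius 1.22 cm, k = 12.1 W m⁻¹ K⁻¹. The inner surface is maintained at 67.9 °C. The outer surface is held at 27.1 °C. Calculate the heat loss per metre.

Q' = 12100 W/m

Q' = 2πk·ΔT/ln(r₂/r₁) = 2π × 12.1 × 40.8 / ln(0.0122/0.00944) = 12100 W/m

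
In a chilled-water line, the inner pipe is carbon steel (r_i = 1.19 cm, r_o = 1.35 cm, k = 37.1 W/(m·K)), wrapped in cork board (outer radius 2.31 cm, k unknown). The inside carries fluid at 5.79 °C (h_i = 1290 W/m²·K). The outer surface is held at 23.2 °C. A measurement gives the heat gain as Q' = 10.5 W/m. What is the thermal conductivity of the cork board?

ΣR = ΔT/Q' = |5.79 − 23.2|/10.5 = 1.658 m·K/W
Known resistances:
  R'_conv,in = 1/(2πr h) = 1/(2π·0.0119·1290) = 0.01037 m·K/W
  R'_carbon steel = ln(0.0135/0.0119)/(2πk) = 0.1262/(2π·37.1) = 5.412×10^-4 m·K/W
R_cork board = ΣR − ΣR_known = 1.658 − 0.01091 = 1.647 m·K/W
ln(r₂/r₁)/(2πk) = 1.647 ⇒ k = 0.5371/(2π·1.647) = 0.0519 W/m·K

k = 0.0519 W/m·K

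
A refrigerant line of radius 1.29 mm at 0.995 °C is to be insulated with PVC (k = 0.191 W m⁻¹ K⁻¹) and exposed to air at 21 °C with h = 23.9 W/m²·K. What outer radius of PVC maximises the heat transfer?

r_cr = 0.799 cm

For a cylinder, r_cr = k_ins/h = 0.191/23.9 = 0.00799 m = 0.799 cm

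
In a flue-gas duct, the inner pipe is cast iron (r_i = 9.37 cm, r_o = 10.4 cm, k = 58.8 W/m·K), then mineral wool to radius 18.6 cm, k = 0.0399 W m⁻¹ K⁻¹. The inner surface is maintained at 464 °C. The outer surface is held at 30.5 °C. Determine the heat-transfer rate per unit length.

Q' = 187 W/m

Treat each layer as a resistance in series:
  R'_cast iron = ln(0.104/0.0937)/(2πk) = 0.1043/(2π·58.8) = 2.823×10^-4 m·K/W
  R'_mineral wool = ln(0.186/0.104)/(2πk) = 0.5814/(2π·0.0399) = 2.319 m·K/W
ΣR = 2.823×10^-4 + 2.319 = 2.319 m·K/W
Q' = ΔT/ΣR = (464 °C − 30.5 °C)/2.319 = 187 W/m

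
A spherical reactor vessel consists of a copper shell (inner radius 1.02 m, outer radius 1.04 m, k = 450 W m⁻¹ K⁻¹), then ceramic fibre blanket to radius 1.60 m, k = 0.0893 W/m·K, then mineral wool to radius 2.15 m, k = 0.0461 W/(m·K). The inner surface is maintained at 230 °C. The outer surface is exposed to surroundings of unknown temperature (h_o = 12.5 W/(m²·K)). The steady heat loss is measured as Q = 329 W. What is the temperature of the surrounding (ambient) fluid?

T_out = 40.1 °C

Sum the resistances:
  R_copper = (1/1.02 − 1/1.04)/(4πk) = 0.01885/(4π·450) = 3.334×10^-6 K/W
  R_ceramic fibre blanket = (1/1.04 − 1/1.60)/(4πk) = 0.3365/(4π·0.0893) = 0.2999 K/W
  R_mineral wool = (1/1.60 − 1/2.15)/(4πk) = 0.1599/(4π·0.0461) = 0.2760 K/W
  R_conv,out = 1/(4πr²h) = 1/(4π·2.15²·12.5) = 0.001377 K/W
ΣR = 0.5773 K/W
ΔT = Q·ΣR = 329 × 0.5773 = 189.9 K
Heat flows outward, so T_out = T_in − ΔT = 230 − 189.9 = 40.1 °C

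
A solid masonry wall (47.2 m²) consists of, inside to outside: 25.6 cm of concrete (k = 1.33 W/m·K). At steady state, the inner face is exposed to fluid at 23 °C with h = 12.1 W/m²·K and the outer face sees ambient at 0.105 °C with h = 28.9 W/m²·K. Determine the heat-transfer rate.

Treat each layer as a resistance in series:
  R_conv,in = 1/(hA) = 1/(12.1·47.2) = 0.001751 K/W
  R_concrete = L/(kA) = 0.256/(1.33·47.2) = 0.004078 K/W
  R_conv,out = 1/(hA) = 1/(28.9·47.2) = 7.331×10^-4 K/W
ΣR = 0.001751 + 0.004078 + 7.331×10^-4 = 0.006562 K/W
Q = ΔT/ΣR = (23 °C − 0.105 °C)/0.006562 = 3490 W

Q = 3490 W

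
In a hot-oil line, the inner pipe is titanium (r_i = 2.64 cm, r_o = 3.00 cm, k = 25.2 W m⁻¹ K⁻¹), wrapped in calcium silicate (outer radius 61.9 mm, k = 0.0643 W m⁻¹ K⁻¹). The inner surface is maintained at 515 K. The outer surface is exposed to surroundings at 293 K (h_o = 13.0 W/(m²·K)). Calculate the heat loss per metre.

Treat each layer as a resistance in series:
  R'_titanium = ln(0.0300/0.0264)/(2πk) = 0.1278/(2π·25.2) = 8.074×10^-4 m·K/W
  R'_calcium silicate = ln(0.0619/0.0300)/(2πk) = 0.7243/(2π·0.0643) = 1.793 m·K/W
  R'_conv,out = 1/(2πr h) = 1/(2π·0.0619·13.0) = 0.1978 m·K/W
ΣR = 8.074×10^-4 + 1.793 + 0.1978 = 1.992 m·K/W
Q' = ΔT/ΣR = (515 K − 293 K)/1.992 = 111 W/m

Q' = 111 W/m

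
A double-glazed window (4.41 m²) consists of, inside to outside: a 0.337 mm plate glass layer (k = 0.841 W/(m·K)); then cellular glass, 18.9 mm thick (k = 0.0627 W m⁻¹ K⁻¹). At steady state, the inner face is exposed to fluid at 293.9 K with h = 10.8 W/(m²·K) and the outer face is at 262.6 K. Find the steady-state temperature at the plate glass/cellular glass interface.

T = 286.5 K

Series thermal resistances, inner to outer:
  R_conv,in = 1/(hA) = 1/(10.8·4.41) = 0.02100 K/W
  R_plate glass = L/(kA) = 3.37×10^-4/(0.841·4.41) = 9.086×10^-5 K/W
  R_cellular glass = L/(kA) = 0.0189/(0.0627·4.41) = 0.06835 K/W
ΣR = 0.02100 + 9.086×10^-5 + 0.06835 = 0.08944 K/W
Q = ΔT/ΣR = (293.9 K − 262.6 K)/0.08944 = 350.0 W
From the inner boundary to the plate glass/cellular glass interface, ΣR_partial = 0.02109 K/W.
T_interface = T_in − Q·ΣR_partial = 293.9 K − (350.0)(0.02109) = 286.5 K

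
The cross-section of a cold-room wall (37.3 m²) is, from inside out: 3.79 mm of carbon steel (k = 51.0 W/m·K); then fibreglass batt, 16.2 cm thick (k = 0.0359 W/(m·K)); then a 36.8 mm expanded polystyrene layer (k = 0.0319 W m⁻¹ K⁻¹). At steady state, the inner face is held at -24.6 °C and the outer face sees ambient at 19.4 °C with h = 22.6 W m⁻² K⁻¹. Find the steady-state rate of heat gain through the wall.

Q = 287 W

Series thermal resistances, inner to outer:
  R_carbon steel = L/(kA) = 0.00379/(51.0·37.3) = 1.992×10^-6 K/W
  R_fibreglass batt = L/(kA) = 0.162/(0.0359·37.3) = 0.1210 K/W
  R_expanded polystyrene = L/(kA) = 0.0368/(0.0319·37.3) = 0.03093 K/W
  R_conv,out = 1/(hA) = 1/(22.6·37.3) = 0.001186 K/W
ΣR = 1.992×10^-6 + 0.1210 + 0.03093 + 0.001186 = 0.1531 K/W
Q = ΔT/ΣR = (-24.6 °C − 19.4 °C)/0.1531 = -287 W
(Negative Q ⇒ heat flows inward; heat gain = 287 W.)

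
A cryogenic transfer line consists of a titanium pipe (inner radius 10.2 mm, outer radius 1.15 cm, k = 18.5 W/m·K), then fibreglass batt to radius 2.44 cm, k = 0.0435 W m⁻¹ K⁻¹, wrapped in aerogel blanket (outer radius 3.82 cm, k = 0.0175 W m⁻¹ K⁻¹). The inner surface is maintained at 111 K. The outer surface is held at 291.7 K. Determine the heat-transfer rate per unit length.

Treat each layer as a resistance in series:
  R'_titanium = ln(0.0115/0.0102)/(2πk) = 0.1200/(2π·18.5) = 0.001032 m·K/W
  R'_fibreglass batt = ln(0.0244/0.0115)/(2πk) = 0.7522/(2π·0.0435) = 2.752 m·K/W
  R'_aerogel blanket = ln(0.0382/0.0244)/(2πk) = 0.4483/(2π·0.0175) = 4.077 m·K/W
ΣR = 0.001032 + 2.752 + 4.077 = 6.830 m·K/W
Q' = ΔT/ΣR = (111 K − 291.7 K)/6.830 = -26.5 W/m
(Negative Q' ⇒ heat flows inward; heat gain = 26.5 W/m.)

Q' = 26.5 W/m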